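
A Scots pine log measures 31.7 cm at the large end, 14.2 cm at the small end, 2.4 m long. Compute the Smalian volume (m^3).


Smalian: V = (A1 + A2)/2 * L,  A = pi*(D/200)^2
A1 = pi*(31.7/200)^2 = 0.078924 m^2
A2 = pi*(14.2/200)^2 = 0.015837 m^2
V = (0.078924+0.015837)/2*2.4 = 0.1137 m^3

0.1137


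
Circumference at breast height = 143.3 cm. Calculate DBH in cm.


Formula: DBH = C / pi
DBH = 143.3 / pi
pi = 3.14159...
DBH = 45.6 cm

45.6


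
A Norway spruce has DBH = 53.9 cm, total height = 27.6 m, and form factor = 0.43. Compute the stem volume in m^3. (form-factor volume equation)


Formula: V = pi * (DBH/200)^2 * H * ff
Radius = DBH/200 = 53.9/200 = 0.2695 m
Radius^2 = 0.2695^2 = 0.07263025 m^2
V = pi * 0.07263025 * 27.6 * 0.43
V = 2.708 m^3

2.708


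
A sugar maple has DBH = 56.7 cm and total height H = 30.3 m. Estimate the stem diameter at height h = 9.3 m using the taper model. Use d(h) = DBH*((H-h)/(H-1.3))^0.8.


Taper: d(h) = DBH * ((H - h) / (H - 1.3))^0.8
Numerator = H - h = 30.3 - 9.3 = 21.0 m
Denominator = H - 1.3 = 30.3 - 1.3 = 29.0 m
Ratio = 21.0 / 29.0 = 0.72414
d = 56.7 * 0.72414^0.8 = 43.8 cm

43.8


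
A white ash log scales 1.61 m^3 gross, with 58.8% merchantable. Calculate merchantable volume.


Formula: MV = V_total * (merchantable_pct / 100)
Merchantable fraction = 58.8% / 100 = 0.588
MV = 1.61 m^3 * 0.588 = 0.947 m^3

0.947


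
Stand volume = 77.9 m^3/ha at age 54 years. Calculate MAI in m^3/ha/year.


Formula: MAI = Total Volume / Stand Age
MAI = 77.9 m^3/ha / 54 years
MAI = 1.44 m^3/ha/year

1.44


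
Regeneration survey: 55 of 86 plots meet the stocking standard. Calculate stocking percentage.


Formula: Stocking % = stocked plots / total plots * 100
Stocking = 55 / 86 * 100
Stocking = 0.6395 * 100 = 64.0%

64.0


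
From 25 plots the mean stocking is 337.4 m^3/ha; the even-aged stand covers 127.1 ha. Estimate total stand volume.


Formula: Total Volume = Mean Volume per ha * Total Area
Total Volume = 337.4 m^3/ha * 127.1 ha
Total Volume = 42884 m^3

42884


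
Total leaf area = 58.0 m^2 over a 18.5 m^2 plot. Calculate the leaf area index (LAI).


Formula: LAI = total leaf area / ground area  (dimensionless)
LAI = 58.0 m^2 / 18.5 m^2
LAI = 3.14

3.14


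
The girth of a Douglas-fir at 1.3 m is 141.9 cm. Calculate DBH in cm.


Formula: DBH = C / pi
DBH = 141.9 / pi
pi = 3.14159...
DBH = 45.2 cm

45.2


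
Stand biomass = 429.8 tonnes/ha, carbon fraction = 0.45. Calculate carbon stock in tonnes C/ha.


Formula: Carbon Stock = Biomass * Carbon Fraction
C = 429.8 t/ha * 0.45
C = 193.4 t C/ha

193.4


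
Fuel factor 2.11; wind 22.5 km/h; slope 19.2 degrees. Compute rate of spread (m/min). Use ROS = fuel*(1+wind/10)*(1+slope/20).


Formula: ROS = fuel * (1 + wind/10) * (1 + slope/20)
Wind factor = 1 + 22.5/10 = 3.25
Slope factor = 1 + 19.2/20 = 1.96
ROS = 2.11 * 3.25 * 1.96 = 13.44 m/min

13.44


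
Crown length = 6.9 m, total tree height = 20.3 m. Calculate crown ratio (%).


Formula: Crown Ratio = (Crown Length / Total Height) * 100
CR = (6.9 m / 20.3 m) * 100
CR = 0.3399 * 100 = 34.0%

34.0


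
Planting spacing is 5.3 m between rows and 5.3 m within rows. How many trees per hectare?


Formula: TPH = 10000 m^2/ha / (spacing_x * spacing_y)
Area per tree = 5.3 m * 5.3 m = 28.09 m^2
TPH = 10000 / 28.09 = 356 trees/ha

356


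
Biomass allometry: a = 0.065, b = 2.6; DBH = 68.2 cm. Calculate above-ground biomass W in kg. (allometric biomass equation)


Formula: W = a * DBH^b  (allometric power law)
DBH^b = 68.2^2.6 = 58592.1419
W = 0.065 * 58592.1419 = 3808.5 kg

3808.5


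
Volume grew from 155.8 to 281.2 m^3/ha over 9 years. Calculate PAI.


Formula: PAI = (V_T2 - V_T1) / (T2 - T1)
Volume increment = 281.2 - 155.8 = 125.4 m^3/ha
PAI = 125.4 / 9 = 13.93 m^3/ha/year

13.93


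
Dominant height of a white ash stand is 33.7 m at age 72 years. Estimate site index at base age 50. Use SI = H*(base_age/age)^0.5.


Formula: SI = H_dom * (base_age / age)^0.5
Age ratio = 50 / 72 = 0.69444
sqrt(age_ratio) = 0.83333
SI = 33.7 * 0.83333 = 28.1 m

28.1


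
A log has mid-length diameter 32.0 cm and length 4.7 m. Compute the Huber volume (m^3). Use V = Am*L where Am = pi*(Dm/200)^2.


Huber: V = Am * L,  Am = pi*(Dm/200)^2
Am = pi*(32.0/200)^2 = 0.080425 m^2
V = 0.080425*4.7 = 0.378 m^3

0.378


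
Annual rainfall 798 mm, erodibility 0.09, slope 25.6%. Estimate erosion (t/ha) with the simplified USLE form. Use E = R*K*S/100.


Formula: E = R * K * S / 100  (simplified USLE)
R * K = 798 * 0.09 = 71.82
E = 71.82 * 25.6 / 100 = 18.39 t/ha

18.39


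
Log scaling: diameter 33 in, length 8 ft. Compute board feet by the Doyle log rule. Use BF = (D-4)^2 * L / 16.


Doyle: BF = (D - 4)^2 * L / 16
Adjusted diameter = 33 - 4 = 29 in
(D-4)^2 = 29^2 = 841
BF = 841 * 8 / 16 = 421 BF

421


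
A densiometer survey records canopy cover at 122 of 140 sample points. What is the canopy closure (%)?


Formula: Canopy closure = covered points / total points * 100
Closure = 122 / 140 * 100
Closure = 0.8714 * 100 = 87.1%

87.1


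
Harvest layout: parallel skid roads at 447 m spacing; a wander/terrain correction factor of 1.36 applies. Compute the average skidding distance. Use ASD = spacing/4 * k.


Formula: ASD = (spacing / 4) * correction
Uncorrected distance = spacing / 4 = 447 / 4 = 111.75 m
ASD = 111.75 * 1.36 = 152 m

152


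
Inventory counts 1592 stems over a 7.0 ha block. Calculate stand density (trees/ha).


Formula: Stand Density = N_trees / Area_ha
Density = 1592 trees / 7.0 ha
Density = 227 trees/ha

227


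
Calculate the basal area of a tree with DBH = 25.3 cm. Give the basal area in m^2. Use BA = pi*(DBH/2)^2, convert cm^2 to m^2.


Formula: BA = pi * (DBH/2)^2 / 10000  (cm^2 to m^2)
Radius = DBH/2 = 25.3/2 = 12.65 cm
BA = pi * 12.65^2 / 10000
   = 502.7255 cm^2 / 10000
   = 0.0503 m^2

0.0503


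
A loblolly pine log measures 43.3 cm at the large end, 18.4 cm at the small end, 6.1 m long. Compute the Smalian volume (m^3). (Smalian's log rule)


Smalian: V = (A1 + A2)/2 * L,  A = pi*(D/200)^2
A1 = pi*(43.3/200)^2 = 0.147254 m^2
A2 = pi*(18.4/200)^2 = 0.02659 m^2
V = (0.147254+0.02659)/2*6.1 = 0.5302 m^3

0.5302


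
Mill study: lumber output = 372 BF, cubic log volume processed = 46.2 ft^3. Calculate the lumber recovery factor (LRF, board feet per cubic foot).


Formula: LRF = Lumber Output (BF) / Log Input (ft^3)
LRF = 372 BF / 46.2 ft^3
LRF = 8.05 BF/ft^3

8.05


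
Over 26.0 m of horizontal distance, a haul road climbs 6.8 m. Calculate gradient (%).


Formula: Gradient = rise / run * 100
Gradient = 6.8 / 26.0 * 100 = 26.2%

26.2


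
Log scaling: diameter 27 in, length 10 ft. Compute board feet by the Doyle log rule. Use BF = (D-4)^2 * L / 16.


Doyle: BF = (D - 4)^2 * L / 16
Adjusted diameter = 27 - 4 = 23 in
(D-4)^2 = 23^2 = 529
BF = 529 * 10 / 16 = 331 BF

331


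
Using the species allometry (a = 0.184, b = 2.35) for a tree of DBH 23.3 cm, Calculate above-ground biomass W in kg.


Formula: W = a * DBH^b  (allometric power law)
DBH^b = 23.3^2.35 = 1634.1293
W = 0.184 * 1634.1293 = 300.7 kg

300.7


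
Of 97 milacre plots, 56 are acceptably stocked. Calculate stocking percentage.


Formula: Stocking % = stocked plots / total plots * 100
Stocking = 56 / 97 * 100
Stocking = 0.5773 * 100 = 57.7%

57.7


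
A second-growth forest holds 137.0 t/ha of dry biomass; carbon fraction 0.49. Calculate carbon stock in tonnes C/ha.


Formula: Carbon Stock = Biomass * Carbon Fraction
C = 137.0 t/ha * 0.49
C = 67.1 t C/ha

67.1


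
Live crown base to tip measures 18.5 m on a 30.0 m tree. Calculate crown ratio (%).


Formula: Crown Ratio = (Crown Length / Total Height) * 100
CR = (18.5 m / 30.0 m) * 100
CR = 0.6167 * 100 = 61.7%

61.7


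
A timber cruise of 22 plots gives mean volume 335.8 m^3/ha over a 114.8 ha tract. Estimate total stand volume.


Formula: Total Volume = Mean Volume per ha * Total Area
Total Volume = 335.8 m^3/ha * 114.8 ha
Total Volume = 38550 m^3

38550


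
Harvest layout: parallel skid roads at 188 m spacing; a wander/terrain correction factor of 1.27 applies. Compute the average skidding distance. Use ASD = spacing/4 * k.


Formula: ASD = (spacing / 4) * correction
Uncorrected distance = spacing / 4 = 188 / 4 = 47 m
ASD = 47 * 1.27 = 60 m

60


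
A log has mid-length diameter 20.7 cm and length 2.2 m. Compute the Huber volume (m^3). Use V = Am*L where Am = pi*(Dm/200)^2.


Huber: V = Am * L,  Am = pi*(Dm/200)^2
Am = pi*(20.7/200)^2 = 0.033654 m^2
V = 0.033654*2.2 = 0.074 m^3

0.074


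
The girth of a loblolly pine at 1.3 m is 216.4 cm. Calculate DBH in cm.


Formula: DBH = C / pi
DBH = 216.4 / pi
pi = 3.14159...
DBH = 68.9 cm

68.9


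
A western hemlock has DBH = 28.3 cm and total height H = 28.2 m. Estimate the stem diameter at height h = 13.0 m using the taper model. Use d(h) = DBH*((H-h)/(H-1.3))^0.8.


Taper: d(h) = DBH * ((H - h) / (H - 1.3))^0.8
Numerator = H - h = 28.2 - 13.0 = 15.2 m
Denominator = H - 1.3 = 28.2 - 1.3 = 26.9 m
Ratio = 15.2 / 26.9 = 0.56506
d = 28.3 * 0.56506^0.8 = 17.9 cm

17.9


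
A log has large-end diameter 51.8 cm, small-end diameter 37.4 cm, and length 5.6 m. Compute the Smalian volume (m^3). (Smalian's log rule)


Smalian: V = (A1 + A2)/2 * L,  A = pi*(D/200)^2
A1 = pi*(51.8/200)^2 = 0.210741 m^2
A2 = pi*(37.4/200)^2 = 0.109858 m^2
V = (0.210741+0.109858)/2*5.6 = 0.8977 m^3

0.8977


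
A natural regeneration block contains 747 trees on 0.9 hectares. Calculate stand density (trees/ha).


Formula: Stand Density = N_trees / Area_ha
Density = 747 trees / 0.9 ha
Density = 830 trees/ha

830


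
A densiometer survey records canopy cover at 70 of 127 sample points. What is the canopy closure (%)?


Formula: Canopy closure = covered points / total points * 100
Closure = 70 / 127 * 100
Closure = 0.5512 * 100 = 55.1%

55.1


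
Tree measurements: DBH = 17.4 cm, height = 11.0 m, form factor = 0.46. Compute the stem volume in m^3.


Formula: V = pi * (DBH/200)^2 * H * ff
Radius = DBH/200 = 17.4/200 = 0.087 m
Radius^2 = 0.087^2 = 0.007569 m^2
V = pi * 0.007569 * 11.0 * 0.46
V = 0.12 m^3

0.12


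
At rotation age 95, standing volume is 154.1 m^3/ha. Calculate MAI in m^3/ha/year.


Formula: MAI = Total Volume / Stand Age
MAI = 154.1 m^3/ha / 95 years
MAI = 1.62 m^3/ha/year

1.62


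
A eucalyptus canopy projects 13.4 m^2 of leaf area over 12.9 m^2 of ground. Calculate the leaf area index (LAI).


Formula: LAI = total leaf area / ground area  (dimensionless)
LAI = 13.4 m^2 / 12.9 m^2
LAI = 1.04

1.04


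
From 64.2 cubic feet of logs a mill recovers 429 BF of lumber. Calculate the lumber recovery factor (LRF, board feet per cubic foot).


Formula: LRF = Lumber Output (BF) / Log Input (ft^3)
LRF = 429 BF / 64.2 ft^3
LRF = 6.68 BF/ft^3

6.68


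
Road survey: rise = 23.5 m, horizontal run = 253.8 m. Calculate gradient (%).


Formula: Gradient = rise / run * 100
Gradient = 23.5 / 253.8 * 100 = 9.3%

9.3


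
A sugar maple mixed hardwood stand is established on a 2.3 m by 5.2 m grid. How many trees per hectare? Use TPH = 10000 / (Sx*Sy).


Formula: TPH = 10000 m^2/ha / (spacing_x * spacing_y)
Area per tree = 2.3 m * 5.2 m = 11.96 m^2
TPH = 10000 / 11.96 = 836 trees/ha

836


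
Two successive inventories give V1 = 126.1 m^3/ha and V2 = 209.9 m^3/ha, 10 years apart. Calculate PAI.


Formula: PAI = (V_T2 - V_T1) / (T2 - T1)
Volume increment = 209.9 - 126.1 = 83.8 m^3/ha
PAI = 83.8 / 10 = 8.38 m^3/ha/year

8.38


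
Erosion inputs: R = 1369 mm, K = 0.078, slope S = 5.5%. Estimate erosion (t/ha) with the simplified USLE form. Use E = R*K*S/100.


Formula: E = R * K * S / 100  (simplified USLE)
R * K = 1369 * 0.078 = 106.782
E = 106.782 * 5.5 / 100 = 5.87 t/ha

5.87


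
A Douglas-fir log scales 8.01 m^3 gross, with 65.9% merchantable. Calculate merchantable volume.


Formula: MV = V_total * (merchantable_pct / 100)
Merchantable fraction = 65.9% / 100 = 0.659
MV = 8.01 m^3 * 0.659 = 5.279 m^3

5.279


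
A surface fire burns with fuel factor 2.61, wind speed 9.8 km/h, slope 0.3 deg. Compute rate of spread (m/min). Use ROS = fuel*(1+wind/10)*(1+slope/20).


Formula: ROS = fuel * (1 + wind/10) * (1 + slope/20)
Wind factor = 1 + 9.8/10 = 1.98
Slope factor = 1 + 0.3/20 = 1.015
ROS = 2.61 * 1.98 * 1.015 = 5.25 m/min

5.25


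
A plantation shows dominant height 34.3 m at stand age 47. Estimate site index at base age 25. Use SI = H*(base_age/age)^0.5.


Formula: SI = H_dom * (base_age / age)^0.5
Age ratio = 25 / 47 = 0.53191
sqrt(age_ratio) = 0.72932
SI = 34.3 * 0.72932 = 25.0 m

25.0


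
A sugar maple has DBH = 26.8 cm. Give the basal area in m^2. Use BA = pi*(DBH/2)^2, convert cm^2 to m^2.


Formula: BA = pi * (DBH/2)^2 / 10000  (cm^2 to m^2)
Radius = DBH/2 = 26.8/2 = 13.4 cm
BA = pi * 13.4^2 / 10000
   = 564.1044 cm^2 / 10000
   = 0.0564 m^2

0.0564


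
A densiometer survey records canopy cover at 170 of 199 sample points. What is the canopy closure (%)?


Formula: Canopy closure = covered points / total points * 100
Closure = 170 / 199 * 100
Closure = 0.8543 * 100 = 85.4%

85.4


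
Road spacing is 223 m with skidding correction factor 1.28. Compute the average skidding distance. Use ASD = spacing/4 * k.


Formula: ASD = (spacing / 4) * correction
Uncorrected distance = spacing / 4 = 223 / 4 = 55.75 m
ASD = 55.75 * 1.28 = 71 m

71


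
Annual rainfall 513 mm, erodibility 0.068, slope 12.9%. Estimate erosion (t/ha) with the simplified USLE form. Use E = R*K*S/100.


Formula: E = R * K * S / 100  (simplified USLE)
R * K = 513 * 0.068 = 34.884
E = 34.884 * 12.9 / 100 = 4.5 t/ha

4.5


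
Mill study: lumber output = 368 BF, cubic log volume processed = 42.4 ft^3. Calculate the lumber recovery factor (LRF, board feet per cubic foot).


Formula: LRF = Lumber Output (BF) / Log Input (ft^3)
LRF = 368 BF / 42.4 ft^3
LRF = 8.68 BF/ft^3

8.68


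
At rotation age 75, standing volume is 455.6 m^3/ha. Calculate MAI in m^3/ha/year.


Formula: MAI = Total Volume / Stand Age
MAI = 455.6 m^3/ha / 75 years
MAI = 6.07 m^3/ha/year

6.07


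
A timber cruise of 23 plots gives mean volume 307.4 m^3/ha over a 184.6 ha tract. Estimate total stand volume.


Formula: Total Volume = Mean Volume per ha * Total Area
Total Volume = 307.4 m^3/ha * 184.6 ha
Total Volume = 56746 m^3

56746


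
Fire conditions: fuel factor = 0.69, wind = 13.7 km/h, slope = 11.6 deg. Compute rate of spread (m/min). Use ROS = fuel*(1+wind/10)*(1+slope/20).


Formula: ROS = fuel * (1 + wind/10) * (1 + slope/20)
Wind factor = 1 + 13.7/10 = 2.37
Slope factor = 1 + 11.6/20 = 1.58
ROS = 0.69 * 2.37 * 1.58 = 2.58 m/min

2.58


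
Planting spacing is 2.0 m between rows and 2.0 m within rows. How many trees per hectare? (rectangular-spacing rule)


Formula: TPH = 10000 m^2/ha / (spacing_x * spacing_y)
Area per tree = 2.0 m * 2.0 m = 4.0 m^2
TPH = 10000 / 4.0 = 2500 trees/ha

2500


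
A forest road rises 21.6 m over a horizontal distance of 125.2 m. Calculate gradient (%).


Formula: Gradient = rise / run * 100
Gradient = 21.6 / 125.2 * 100 = 17.3%

17.3


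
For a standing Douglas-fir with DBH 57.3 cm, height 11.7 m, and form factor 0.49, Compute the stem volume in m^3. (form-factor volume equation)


Formula: V = pi * (DBH/200)^2 * H * ff
Radius = DBH/200 = 57.3/200 = 0.2865 m
Radius^2 = 0.2865^2 = 0.08208225 m^2
V = pi * 0.08208225 * 11.7 * 0.49
V = 1.478 m^3

1.478


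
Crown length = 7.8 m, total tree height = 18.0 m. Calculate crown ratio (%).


Formula: Crown Ratio = (Crown Length / Total Height) * 100
CR = (7.8 m / 18.0 m) * 100
CR = 0.4333 * 100 = 43.3%

43.3


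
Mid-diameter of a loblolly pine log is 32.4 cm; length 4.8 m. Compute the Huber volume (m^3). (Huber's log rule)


Huber: V = Am * L,  Am = pi*(Dm/200)^2
Am = pi*(32.4/200)^2 = 0.082448 m^2
V = 0.082448*4.8 = 0.3958 m^3

0.3958


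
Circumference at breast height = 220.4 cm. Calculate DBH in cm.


Formula: DBH = C / pi
DBH = 220.4 / pi
pi = 3.14159...
DBH = 70.2 cm

70.2


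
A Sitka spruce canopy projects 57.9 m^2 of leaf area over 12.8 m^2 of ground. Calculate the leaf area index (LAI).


Formula: LAI = total leaf area / ground area  (dimensionless)
LAI = 57.9 m^2 / 12.8 m^2
LAI = 4.52

4.52


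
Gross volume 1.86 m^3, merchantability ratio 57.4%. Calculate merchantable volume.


Formula: MV = V_total * (merchantable_pct / 100)
Merchantable fraction = 57.4% / 100 = 0.574
MV = 1.86 m^3 * 0.574 = 1.068 m^3

1.068


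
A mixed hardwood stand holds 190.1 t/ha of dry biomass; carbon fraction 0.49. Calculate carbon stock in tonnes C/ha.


Formula: Carbon Stock = Biomass * Carbon Fraction
C = 190.1 t/ha * 0.49
C = 93.1 t C/ha

93.1


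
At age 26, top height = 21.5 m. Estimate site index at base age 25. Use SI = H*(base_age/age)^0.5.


Formula: SI = H_dom * (base_age / age)^0.5
Age ratio = 25 / 26 = 0.96154
sqrt(age_ratio) = 0.98058
SI = 21.5 * 0.98058 = 21.1 m

21.1


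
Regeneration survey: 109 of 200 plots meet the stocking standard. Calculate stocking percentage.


Formula: Stocking % = stocked plots / total plots * 100
Stocking = 109 / 200 * 100
Stocking = 0.545 * 100 = 54.5%

54.5


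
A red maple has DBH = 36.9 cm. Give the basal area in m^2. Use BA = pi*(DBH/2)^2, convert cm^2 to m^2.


Formula: BA = pi * (DBH/2)^2 / 10000  (cm^2 to m^2)
Radius = DBH/2 = 36.9/2 = 18.45 cm
BA = pi * 18.45^2 / 10000
   = 1069.406 cm^2 / 10000
   = 0.1069 m^2

0.1069


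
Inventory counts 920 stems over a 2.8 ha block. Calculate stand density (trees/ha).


Formula: Stand Density = N_trees / Area_ha
Density = 920 trees / 2.8 ha
Density = 329 trees/ha

329


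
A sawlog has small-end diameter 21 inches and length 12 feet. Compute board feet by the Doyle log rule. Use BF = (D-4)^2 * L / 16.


Doyle: BF = (D - 4)^2 * L / 16
Adjusted diameter = 21 - 4 = 17 in
(D-4)^2 = 17^2 = 289
BF = 289 * 12 / 16 = 217 BF

217


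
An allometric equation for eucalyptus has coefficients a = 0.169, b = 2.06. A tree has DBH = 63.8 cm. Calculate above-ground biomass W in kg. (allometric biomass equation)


Formula: W = a * DBH^b  (allometric power law)
DBH^b = 63.8^2.06 = 5223.1271
W = 0.169 * 5223.1271 = 882.7 kg

882.7


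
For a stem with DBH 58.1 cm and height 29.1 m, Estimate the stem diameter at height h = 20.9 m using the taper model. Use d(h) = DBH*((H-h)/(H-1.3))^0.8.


Taper: d(h) = DBH * ((H - h) / (H - 1.3))^0.8
Numerator = H - h = 29.1 - 20.9 = 8.2 m
Denominator = H - 1.3 = 29.1 - 1.3 = 27.8 m
Ratio = 8.2 / 27.8 = 0.29496
d = 58.1 * 0.29496^0.8 = 21.9 cm

21.9


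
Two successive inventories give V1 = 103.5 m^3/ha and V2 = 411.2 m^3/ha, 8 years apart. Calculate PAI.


Formula: PAI = (V_T2 - V_T1) / (T2 - T1)
Volume increment = 411.2 - 103.5 = 307.7 m^3/ha
PAI = 307.7 / 8 = 38.46 m^3/ha/year

38.46


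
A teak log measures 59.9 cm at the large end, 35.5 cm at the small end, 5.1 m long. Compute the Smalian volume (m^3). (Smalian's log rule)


Smalian: V = (A1 + A2)/2 * L,  A = pi*(D/200)^2
A1 = pi*(59.9/200)^2 = 0.281802 m^2
A2 = pi*(35.5/200)^2 = 0.09898 m^2
V = (0.281802+0.09898)/2*5.1 = 0.971 m^3

0.971


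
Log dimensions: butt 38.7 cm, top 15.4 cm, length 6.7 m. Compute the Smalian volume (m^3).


Smalian: V = (A1 + A2)/2 * L,  A = pi*(D/200)^2
A1 = pi*(38.7/200)^2 = 0.117628 m^2
A2 = pi*(15.4/200)^2 = 0.018627 m^2
V = (0.117628+0.018627)/2*6.7 = 0.4565 m^3

0.4565


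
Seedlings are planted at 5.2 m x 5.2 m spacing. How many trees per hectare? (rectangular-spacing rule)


Formula: TPH = 10000 m^2/ha / (spacing_x * spacing_y)
Area per tree = 5.2 m * 5.2 m = 27.04 m^2
TPH = 10000 / 27.04 = 370 trees/ha

370


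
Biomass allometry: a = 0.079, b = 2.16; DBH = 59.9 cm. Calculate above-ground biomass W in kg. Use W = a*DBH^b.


Formula: W = a * DBH^b  (allometric power law)
DBH^b = 59.9^2.16 = 6906.2443
W = 0.079 * 6906.2443 = 545.6 kg

545.6


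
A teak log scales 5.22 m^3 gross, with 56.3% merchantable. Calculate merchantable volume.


Formula: MV = V_total * (merchantable_pct / 100)
Merchantable fraction = 56.3% / 100 = 0.563
MV = 5.22 m^3 * 0.563 = 2.939 m^3

2.939


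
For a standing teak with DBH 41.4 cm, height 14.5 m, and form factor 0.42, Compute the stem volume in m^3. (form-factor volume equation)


Formula: V = pi * (DBH/200)^2 * H * ff
Radius = DBH/200 = 41.4/200 = 0.207 m
Radius^2 = 0.207^2 = 0.042849 m^2
V = pi * 0.042849 * 14.5 * 0.42
V = 0.82 m^3

0.82


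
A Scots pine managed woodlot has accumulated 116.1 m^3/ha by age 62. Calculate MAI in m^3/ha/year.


Formula: MAI = Total Volume / Stand Age
MAI = 116.1 m^3/ha / 62 years
MAI = 1.87 m^3/ha/year

1.87


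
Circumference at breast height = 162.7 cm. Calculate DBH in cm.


Formula: DBH = C / pi
DBH = 162.7 / pi
pi = 3.14159...
DBH = 51.8 cm

51.8


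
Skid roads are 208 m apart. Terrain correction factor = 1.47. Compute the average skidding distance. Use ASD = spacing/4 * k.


Formula: ASD = (spacing / 4) * correction
Uncorrected distance = spacing / 4 = 208 / 4 = 52 m
ASD = 52 * 1.47 = 76 m

76


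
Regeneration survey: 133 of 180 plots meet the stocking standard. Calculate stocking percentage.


Formula: Stocking % = stocked plots / total plots * 100
Stocking = 133 / 180 * 100
Stocking = 0.7389 * 100 = 73.9%

73.9


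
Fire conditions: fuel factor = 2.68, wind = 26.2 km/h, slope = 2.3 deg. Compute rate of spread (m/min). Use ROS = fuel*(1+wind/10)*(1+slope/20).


Formula: ROS = fuel * (1 + wind/10) * (1 + slope/20)
Wind factor = 1 + 26.2/10 = 3.62
Slope factor = 1 + 2.3/20 = 1.115
ROS = 2.68 * 3.62 * 1.115 = 10.82 m/min

10.82


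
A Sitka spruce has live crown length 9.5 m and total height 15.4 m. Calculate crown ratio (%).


Formula: Crown Ratio = (Crown Length / Total Height) * 100
CR = (9.5 m / 15.4 m) * 100
CR = 0.6169 * 100 = 61.7%

61.7


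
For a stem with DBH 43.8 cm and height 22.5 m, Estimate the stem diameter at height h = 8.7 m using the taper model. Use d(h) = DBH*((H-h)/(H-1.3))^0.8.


Taper: d(h) = DBH * ((H - h) / (H - 1.3))^0.8
Numerator = H - h = 22.5 - 8.7 = 13.8 m
Denominator = H - 1.3 = 22.5 - 1.3 = 21.2 m
Ratio = 13.8 / 21.2 = 0.65094
d = 43.8 * 0.65094^0.8 = 31.1 cm

31.1


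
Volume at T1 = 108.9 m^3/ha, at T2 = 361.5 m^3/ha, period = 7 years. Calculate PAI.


Formula: PAI = (V_T2 - V_T1) / (T2 - T1)
Volume increment = 361.5 - 108.9 = 252.6 m^3/ha
PAI = 252.6 / 7 = 36.09 m^3/ha/year

36.09


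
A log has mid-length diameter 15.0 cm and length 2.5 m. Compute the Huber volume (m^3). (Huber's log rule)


Huber: V = Am * L,  Am = pi*(Dm/200)^2
Am = pi*(15.0/200)^2 = 0.017671 m^2
V = 0.017671*2.5 = 0.0442 m^3

0.0442


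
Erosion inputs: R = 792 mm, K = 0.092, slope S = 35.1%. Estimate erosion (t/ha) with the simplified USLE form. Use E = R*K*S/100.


Formula: E = R * K * S / 100  (simplified USLE)
R * K = 792 * 0.092 = 72.864
E = 72.864 * 35.1 / 100 = 25.58 t/ha

25.58


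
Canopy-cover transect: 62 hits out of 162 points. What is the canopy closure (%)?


Formula: Canopy closure = covered points / total points * 100
Closure = 62 / 162 * 100
Closure = 0.3827 * 100 = 38.3%

38.3


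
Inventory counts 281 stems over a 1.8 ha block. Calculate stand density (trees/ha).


Formula: Stand Density = N_trees / Area_ha
Density = 281 trees / 1.8 ha
Density = 156 trees/ha

156


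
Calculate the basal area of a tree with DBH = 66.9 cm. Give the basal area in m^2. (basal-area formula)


Formula: BA = pi * (DBH/2)^2 / 10000  (cm^2 to m^2)
Radius = DBH/2 = 66.9/2 = 33.45 cm
BA = pi * 33.45^2 / 10000
   = 3515.1359 cm^2 / 10000
   = 0.3515 m^2

0.3515


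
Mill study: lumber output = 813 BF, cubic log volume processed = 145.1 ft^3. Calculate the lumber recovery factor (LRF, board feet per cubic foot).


Formula: LRF = Lumber Output (BF) / Log Input (ft^3)
LRF = 813 BF / 145.1 ft^3
LRF = 5.6 BF/ft^3

5.6


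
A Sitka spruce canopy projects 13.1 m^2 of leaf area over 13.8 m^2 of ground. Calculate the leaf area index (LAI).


Formula: LAI = total leaf area / ground area  (dimensionless)
LAI = 13.1 m^2 / 13.8 m^2
LAI = 0.95

0.95


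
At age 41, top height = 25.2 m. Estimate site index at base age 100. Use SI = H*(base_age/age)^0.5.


Formula: SI = H_dom * (base_age / age)^0.5
Age ratio = 100 / 41 = 2.43902
sqrt(age_ratio) = 1.56174
SI = 25.2 * 1.56174 = 39.4 m

39.4


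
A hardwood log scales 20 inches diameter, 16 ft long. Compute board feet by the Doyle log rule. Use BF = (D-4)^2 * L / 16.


Doyle: BF = (D - 4)^2 * L / 16
Adjusted diameter = 20 - 4 = 16 in
(D-4)^2 = 16^2 = 256
BF = 256 * 16 / 16 = 256 BF

256


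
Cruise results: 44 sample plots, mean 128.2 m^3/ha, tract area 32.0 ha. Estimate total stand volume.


Formula: Total Volume = Mean Volume per ha * Total Area
Total Volume = 128.2 m^3/ha * 32.0 ha
Total Volume = 4102 m^3

4102


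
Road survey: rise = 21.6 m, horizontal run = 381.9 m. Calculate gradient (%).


Formula: Gradient = rise / run * 100
Gradient = 21.6 / 381.9 * 100 = 5.7%

5.7


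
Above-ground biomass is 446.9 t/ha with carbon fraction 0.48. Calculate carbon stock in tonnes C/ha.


Formula: Carbon Stock = Biomass * Carbon Fraction
C = 446.9 t/ha * 0.48
C = 214.5 t C/ha

214.5


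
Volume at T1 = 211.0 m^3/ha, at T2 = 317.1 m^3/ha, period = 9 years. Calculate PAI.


Formula: PAI = (V_T2 - V_T1) / (T2 - T1)
Volume increment = 317.1 - 211.0 = 106.1 m^3/ha
PAI = 106.1 / 9 = 11.79 m^3/ha/year

11.79


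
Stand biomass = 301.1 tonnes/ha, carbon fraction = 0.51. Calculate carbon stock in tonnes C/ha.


Formula: Carbon Stock = Biomass * Carbon Fraction
C = 301.1 t/ha * 0.51
C = 153.6 t C/ha

153.6


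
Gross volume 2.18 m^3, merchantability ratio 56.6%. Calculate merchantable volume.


Formula: MV = V_total * (merchantable_pct / 100)
Merchantable fraction = 56.6% / 100 = 0.566
MV = 2.18 m^3 * 0.566 = 1.234 m^3

1.234


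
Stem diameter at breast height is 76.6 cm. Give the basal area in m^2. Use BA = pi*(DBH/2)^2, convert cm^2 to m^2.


Formula: BA = pi * (DBH/2)^2 / 10000  (cm^2 to m^2)
Radius = DBH/2 = 76.6/2 = 38.3 cm
BA = pi * 38.3^2 / 10000
   = 4608.3708 cm^2 / 10000
   = 0.4608 m^2

0.4608


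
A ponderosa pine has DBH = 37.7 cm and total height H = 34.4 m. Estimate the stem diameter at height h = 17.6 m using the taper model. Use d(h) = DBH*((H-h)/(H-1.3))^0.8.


Taper: d(h) = DBH * ((H - h) / (H - 1.3))^0.8
Numerator = H - h = 34.4 - 17.6 = 16.8 m
Denominator = H - 1.3 = 34.4 - 1.3 = 33.1 m
Ratio = 16.8 / 33.1 = 0.50755
d = 37.7 * 0.50755^0.8 = 21.9 cm

21.9


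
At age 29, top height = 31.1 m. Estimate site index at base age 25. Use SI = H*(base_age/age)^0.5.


Formula: SI = H_dom * (base_age / age)^0.5
Age ratio = 25 / 29 = 0.86207
sqrt(age_ratio) = 0.92848
SI = 31.1 * 0.92848 = 28.9 m

28.9


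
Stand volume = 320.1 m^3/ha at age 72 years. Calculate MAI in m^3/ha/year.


Formula: MAI = Total Volume / Stand Age
MAI = 320.1 m^3/ha / 72 years
MAI = 4.45 m^3/ha/year

4.45


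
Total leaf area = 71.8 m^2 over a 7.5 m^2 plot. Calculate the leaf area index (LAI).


Formula: LAI = total leaf area / ground area  (dimensionless)
LAI = 71.8 m^2 / 7.5 m^2
LAI = 9.57

9.57


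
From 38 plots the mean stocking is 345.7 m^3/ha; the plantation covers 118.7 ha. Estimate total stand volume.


Formula: Total Volume = Mean Volume per ha * Total Area
Total Volume = 345.7 m^3/ha * 118.7 ha
Total Volume = 41035 m^3

41035


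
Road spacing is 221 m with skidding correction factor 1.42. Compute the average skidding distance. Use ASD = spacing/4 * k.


Formula: ASD = (spacing / 4) * correction
Uncorrected distance = spacing / 4 = 221 / 4 = 55.25 m
ASD = 55.25 * 1.42 = 78 m

78


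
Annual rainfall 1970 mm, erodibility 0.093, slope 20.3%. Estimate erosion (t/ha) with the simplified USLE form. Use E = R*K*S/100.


Formula: E = R * K * S / 100  (simplified USLE)
R * K = 1970 * 0.093 = 183.21
E = 183.21 * 20.3 / 100 = 37.19 t/ha

37.19


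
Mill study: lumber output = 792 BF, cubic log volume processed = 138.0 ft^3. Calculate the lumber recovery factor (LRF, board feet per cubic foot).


Formula: LRF = Lumber Output (BF) / Log Input (ft^3)
LRF = 792 BF / 138.0 ft^3
LRF = 5.74 BF/ft^3

5.74


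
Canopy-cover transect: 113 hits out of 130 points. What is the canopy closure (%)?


Formula: Canopy closure = covered points / total points * 100
Closure = 113 / 130 * 100
Closure = 0.8692 * 100 = 86.9%

86.9


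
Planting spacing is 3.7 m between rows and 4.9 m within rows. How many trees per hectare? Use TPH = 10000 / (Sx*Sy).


Formula: TPH = 10000 m^2/ha / (spacing_x * spacing_y)
Area per tree = 3.7 m * 4.9 m = 18.13 m^2
TPH = 10000 / 18.13 = 552 trees/ha

552


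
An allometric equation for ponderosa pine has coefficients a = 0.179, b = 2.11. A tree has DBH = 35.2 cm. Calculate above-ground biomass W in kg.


Formula: W = a * DBH^b  (allometric power law)
DBH^b = 35.2^2.11 = 1833.1796
W = 0.179 * 1833.1796 = 328.1 kg

328.1


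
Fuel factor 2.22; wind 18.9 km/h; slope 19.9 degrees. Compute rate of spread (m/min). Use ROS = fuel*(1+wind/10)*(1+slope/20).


Formula: ROS = fuel * (1 + wind/10) * (1 + slope/20)
Wind factor = 1 + 18.9/10 = 2.89
Slope factor = 1 + 19.9/20 = 1.995
ROS = 2.22 * 2.89 * 1.995 = 12.8 m/min

12.8


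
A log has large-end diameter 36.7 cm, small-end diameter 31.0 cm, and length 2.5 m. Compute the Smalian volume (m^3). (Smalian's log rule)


Smalian: V = (A1 + A2)/2 * L,  A = pi*(D/200)^2
A1 = pi*(36.7/200)^2 = 0.105784 m^2
A2 = pi*(31.0/200)^2 = 0.075477 m^2
V = (0.105784+0.075477)/2*2.5 = 0.2266 m^3

0.2266


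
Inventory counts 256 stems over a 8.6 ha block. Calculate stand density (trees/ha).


Formula: Stand Density = N_trees / Area_ha
Density = 256 trees / 8.6 ha
Density = 30 trees/ha

30


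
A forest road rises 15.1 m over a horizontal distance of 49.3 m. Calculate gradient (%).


Formula: Gradient = rise / run * 100
Gradient = 15.1 / 49.3 * 100 = 30.6%

30.6


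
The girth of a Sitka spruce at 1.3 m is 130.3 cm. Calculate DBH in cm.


Formula: DBH = C / pi
DBH = 130.3 / pi
pi = 3.14159...
DBH = 41.5 cm

41.5


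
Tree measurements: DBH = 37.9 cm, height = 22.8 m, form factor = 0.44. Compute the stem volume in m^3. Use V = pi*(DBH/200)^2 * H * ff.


Formula: V = pi * (DBH/200)^2 * H * ff
Radius = DBH/200 = 37.9/200 = 0.1895 m
Radius^2 = 0.1895^2 = 0.03591025 m^2
V = pi * 0.03591025 * 22.8 * 0.44
V = 1.132 m^3

1.132


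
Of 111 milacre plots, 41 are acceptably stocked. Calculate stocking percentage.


Formula: Stocking % = stocked plots / total plots * 100
Stocking = 41 / 111 * 100
Stocking = 0.3694 * 100 = 36.9%

36.9


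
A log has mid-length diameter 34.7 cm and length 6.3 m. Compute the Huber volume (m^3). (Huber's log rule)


Huber: V = Am * L,  Am = pi*(Dm/200)^2
Am = pi*(34.7/200)^2 = 0.094569 m^2
V = 0.094569*6.3 = 0.5958 m^3

0.5958


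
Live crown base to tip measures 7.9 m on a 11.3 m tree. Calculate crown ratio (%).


Formula: Crown Ratio = (Crown Length / Total Height) * 100
CR = (7.9 m / 11.3 m) * 100
CR = 0.6991 * 100 = 69.9%

69.9


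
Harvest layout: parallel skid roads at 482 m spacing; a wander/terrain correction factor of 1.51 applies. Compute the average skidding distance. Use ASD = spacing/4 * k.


Formula: ASD = (spacing / 4) * correction
Uncorrected distance = spacing / 4 = 482 / 4 = 120.5 m
ASD = 120.5 * 1.51 = 182 m

182


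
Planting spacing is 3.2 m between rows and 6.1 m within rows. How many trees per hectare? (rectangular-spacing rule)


Formula: TPH = 10000 m^2/ha / (spacing_x * spacing_y)
Area per tree = 3.2 m * 6.1 m = 19.52 m^2
TPH = 10000 / 19.52 = 512 trees/ha

512


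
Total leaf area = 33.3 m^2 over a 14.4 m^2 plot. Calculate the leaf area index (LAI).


Formula: LAI = total leaf area / ground area  (dimensionless)
LAI = 33.3 m^2 / 14.4 m^2
LAI = 2.31

2.31


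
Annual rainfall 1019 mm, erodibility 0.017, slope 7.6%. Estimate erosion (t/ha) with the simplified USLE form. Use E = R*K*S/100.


Formula: E = R * K * S / 100  (simplified USLE)
R * K = 1019 * 0.017 = 17.323
E = 17.323 * 7.6 / 100 = 1.32 t/ha

1.32


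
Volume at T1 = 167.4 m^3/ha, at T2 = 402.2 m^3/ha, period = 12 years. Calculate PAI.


Formula: PAI = (V_T2 - V_T1) / (T2 - T1)
Volume increment = 402.2 - 167.4 = 234.8 m^3/ha
PAI = 234.8 / 12 = 19.57 m^3/ha/year

19.57


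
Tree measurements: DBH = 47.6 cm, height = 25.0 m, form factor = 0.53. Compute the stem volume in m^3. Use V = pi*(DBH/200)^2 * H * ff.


Formula: V = pi * (DBH/200)^2 * H * ff
Radius = DBH/200 = 47.6/200 = 0.238 m
Radius^2 = 0.238^2 = 0.056644 m^2
V = pi * 0.056644 * 25.0 * 0.53
V = 2.358 m^3

2.358


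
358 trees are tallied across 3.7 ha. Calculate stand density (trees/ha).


Formula: Stand Density = N_trees / Area_ha
Density = 358 trees / 3.7 ha
Density = 97 trees/ha

97


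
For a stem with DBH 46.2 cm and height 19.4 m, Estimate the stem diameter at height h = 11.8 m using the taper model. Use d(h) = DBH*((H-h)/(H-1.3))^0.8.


Taper: d(h) = DBH * ((H - h) / (H - 1.3))^0.8
Numerator = H - h = 19.4 - 11.8 = 7.6 m
Denominator = H - 1.3 = 19.4 - 1.3 = 18.1 m
Ratio = 7.6 / 18.1 = 0.41989
d = 46.2 * 0.41989^0.8 = 23.1 cm

23.1


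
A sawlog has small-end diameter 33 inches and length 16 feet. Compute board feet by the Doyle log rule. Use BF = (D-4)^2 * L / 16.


Doyle: BF = (D - 4)^2 * L / 16
Adjusted diameter = 33 - 4 = 29 in
(D-4)^2 = 29^2 = 841
BF = 841 * 16 / 16 = 841 BF

841


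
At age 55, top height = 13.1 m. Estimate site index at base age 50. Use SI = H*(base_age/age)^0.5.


Formula: SI = H_dom * (base_age / age)^0.5
Age ratio = 50 / 55 = 0.90909
sqrt(age_ratio) = 0.95346
SI = 13.1 * 0.95346 = 12.5 m

12.5


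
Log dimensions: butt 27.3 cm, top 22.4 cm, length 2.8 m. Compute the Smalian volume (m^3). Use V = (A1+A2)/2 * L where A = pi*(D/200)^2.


Smalian: V = (A1 + A2)/2 * L,  A = pi*(D/200)^2
A1 = pi*(27.3/200)^2 = 0.058535 m^2
A2 = pi*(22.4/200)^2 = 0.039408 m^2
V = (0.058535+0.039408)/2*2.8 = 0.1371 m^3

0.1371


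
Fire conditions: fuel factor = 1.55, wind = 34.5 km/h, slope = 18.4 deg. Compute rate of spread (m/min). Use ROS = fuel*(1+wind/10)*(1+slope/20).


Formula: ROS = fuel * (1 + wind/10) * (1 + slope/20)
Wind factor = 1 + 34.5/10 = 4.45
Slope factor = 1 + 18.4/20 = 1.92
ROS = 1.55 * 4.45 * 1.92 = 13.24 m/min

13.24


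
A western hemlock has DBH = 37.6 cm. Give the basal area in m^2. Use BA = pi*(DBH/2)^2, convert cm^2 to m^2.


Formula: BA = pi * (DBH/2)^2 / 10000  (cm^2 to m^2)
Radius = DBH/2 = 37.6/2 = 18.8 cm
BA = pi * 18.8^2 / 10000
   = 1110.3645 cm^2 / 10000
   = 0.111 m^2

0.111


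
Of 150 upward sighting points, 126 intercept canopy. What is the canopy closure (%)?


Formula: Canopy closure = covered points / total points * 100
Closure = 126 / 150 * 100
Closure = 0.84 * 100 = 84.0%

84.0


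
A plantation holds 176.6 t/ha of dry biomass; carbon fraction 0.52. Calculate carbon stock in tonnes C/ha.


Formula: Carbon Stock = Biomass * Carbon Fraction
C = 176.6 t/ha * 0.52
C = 91.8 t C/ha

91.8


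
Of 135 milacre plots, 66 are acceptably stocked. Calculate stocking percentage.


Formula: Stocking % = stocked plots / total plots * 100
Stocking = 66 / 135 * 100
Stocking = 0.4889 * 100 = 48.9%

48.9


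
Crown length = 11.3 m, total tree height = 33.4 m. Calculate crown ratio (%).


Formula: Crown Ratio = (Crown Length / Total Height) * 100
CR = (11.3 m / 33.4 m) * 100
CR = 0.3383 * 100 = 33.8%

33.8


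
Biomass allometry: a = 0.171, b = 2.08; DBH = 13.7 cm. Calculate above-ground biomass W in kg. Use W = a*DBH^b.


Formula: W = a * DBH^b  (allometric power law)
DBH^b = 13.7^2.08 = 231.4082
W = 0.171 * 231.4082 = 39.6 kg

39.6


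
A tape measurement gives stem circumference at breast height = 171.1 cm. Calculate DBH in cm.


Formula: DBH = C / pi
DBH = 171.1 / pi
pi = 3.14159...
DBH = 54.5 cm

54.5


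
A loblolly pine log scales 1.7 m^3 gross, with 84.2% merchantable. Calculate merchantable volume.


Formula: MV = V_total * (merchantable_pct / 100)
Merchantable fraction = 84.2% / 100 = 0.842
MV = 1.7 m^3 * 0.842 = 1.431 m^3

1.431


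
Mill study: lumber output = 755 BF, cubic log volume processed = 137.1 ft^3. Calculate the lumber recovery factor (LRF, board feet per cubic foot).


Formula: LRF = Lumber Output (BF) / Log Input (ft^3)
LRF = 755 BF / 137.1 ft^3
LRF = 5.51 BF/ft^3

5.51


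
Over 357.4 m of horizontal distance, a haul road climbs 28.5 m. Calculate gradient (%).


Formula: Gradient = rise / run * 100
Gradient = 28.5 / 357.4 * 100 = 8.0%

8.0


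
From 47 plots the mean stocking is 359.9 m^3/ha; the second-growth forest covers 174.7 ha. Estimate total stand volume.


Formula: Total Volume = Mean Volume per ha * Total Area
Total Volume = 359.9 m^3/ha * 174.7 ha
Total Volume = 62875 m^3

62875


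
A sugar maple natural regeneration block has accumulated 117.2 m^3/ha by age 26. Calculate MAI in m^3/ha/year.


Formula: MAI = Total Volume / Stand Age
MAI = 117.2 m^3/ha / 26 years
MAI = 4.51 m^3/ha/year

4.51


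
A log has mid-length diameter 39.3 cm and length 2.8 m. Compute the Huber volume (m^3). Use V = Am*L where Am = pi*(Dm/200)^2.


Huber: V = Am * L,  Am = pi*(Dm/200)^2
Am = pi*(39.3/200)^2 = 0.121304 m^2
V = 0.121304*2.8 = 0.3397 m^3

0.3397


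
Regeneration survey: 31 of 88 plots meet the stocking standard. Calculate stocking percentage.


Formula: Stocking % = stocked plots / total plots * 100
Stocking = 31 / 88 * 100
Stocking = 0.3523 * 100 = 35.2%

35.2


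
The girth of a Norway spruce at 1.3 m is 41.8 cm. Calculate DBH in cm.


Formula: DBH = C / pi
DBH = 41.8 / pi
pi = 3.14159...
DBH = 13.3 cm

13.3


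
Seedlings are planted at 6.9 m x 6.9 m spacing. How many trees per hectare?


Formula: TPH = 10000 m^2/ha / (spacing_x * spacing_y)
Area per tree = 6.9 m * 6.9 m = 47.61 m^2
TPH = 10000 / 47.61 = 210 trees/ha

210


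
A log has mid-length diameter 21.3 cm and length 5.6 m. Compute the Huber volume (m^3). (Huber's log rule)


Huber: V = Am * L,  Am = pi*(Dm/200)^2
Am = pi*(21.3/200)^2 = 0.035633 m^2
V = 0.035633*5.6 = 0.1995 m^3

0.1995


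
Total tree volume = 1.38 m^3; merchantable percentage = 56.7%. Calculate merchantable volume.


Formula: MV = V_total * (merchantable_pct / 100)
Merchantable fraction = 56.7% / 100 = 0.567
MV = 1.38 m^3 * 0.567 = 0.782 m^3

0.782


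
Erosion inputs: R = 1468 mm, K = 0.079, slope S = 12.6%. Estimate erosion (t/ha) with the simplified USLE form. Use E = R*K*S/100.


Formula: E = R * K * S / 100  (simplified USLE)
R * K = 1468 * 0.079 = 115.972
E = 115.972 * 12.6 / 100 = 14.61 t/ha

14.61


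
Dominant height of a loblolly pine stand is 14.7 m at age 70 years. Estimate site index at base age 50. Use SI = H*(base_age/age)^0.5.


Formula: SI = H_dom * (base_age / age)^0.5
Age ratio = 50 / 70 = 0.71429
sqrt(age_ratio) = 0.84515
SI = 14.7 * 0.84515 = 12.4 m

12.4


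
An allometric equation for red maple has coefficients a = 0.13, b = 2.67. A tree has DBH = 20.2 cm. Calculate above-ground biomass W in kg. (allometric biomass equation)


Formula: W = a * DBH^b  (allometric power law)
DBH^b = 20.2^2.67 = 3056.9487
W = 0.13 * 3056.9487 = 397.4 kg

397.4


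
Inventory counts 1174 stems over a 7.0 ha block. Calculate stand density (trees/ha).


Formula: Stand Density = N_trees / Area_ha
Density = 1174 trees / 7.0 ha
Density = 168 trees/ha

168


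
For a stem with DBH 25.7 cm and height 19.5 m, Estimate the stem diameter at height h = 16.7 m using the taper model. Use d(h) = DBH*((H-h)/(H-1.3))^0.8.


Taper: d(h) = DBH * ((H - h) / (H - 1.3))^0.8
Numerator = H - h = 19.5 - 16.7 = 2.8 m
Denominator = H - 1.3 = 19.5 - 1.3 = 18.2 m
Ratio = 2.8 / 18.2 = 0.15385
d = 25.7 * 0.15385^0.8 = 5.7 cm

5.7
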